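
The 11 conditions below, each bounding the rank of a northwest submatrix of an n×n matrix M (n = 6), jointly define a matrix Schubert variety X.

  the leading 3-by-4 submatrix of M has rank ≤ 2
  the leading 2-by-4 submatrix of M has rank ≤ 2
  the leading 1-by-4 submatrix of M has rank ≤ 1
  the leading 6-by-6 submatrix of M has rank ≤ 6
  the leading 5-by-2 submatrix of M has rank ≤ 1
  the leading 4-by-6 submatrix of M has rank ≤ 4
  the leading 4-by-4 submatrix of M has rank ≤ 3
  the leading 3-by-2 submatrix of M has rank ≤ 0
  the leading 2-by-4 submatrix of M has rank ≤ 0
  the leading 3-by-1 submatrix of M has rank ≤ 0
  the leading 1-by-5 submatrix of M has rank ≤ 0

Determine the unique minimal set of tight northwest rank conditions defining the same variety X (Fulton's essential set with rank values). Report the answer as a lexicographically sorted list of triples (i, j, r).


The tightest implied rank at each (i,j), from the 11 conditions:

  i=1: 0  0  0  0  0  1
  i=2: 0  0  0  0  1  2
  i=3: 0  0  1  1  2  3
  i=4: 1  1  2  2  3  4
  i=5: 1  1  2  3  4  5
  i=6: 1  2  3  4  5  6

hence w(1..6) = (6, 5, 3, 1, 4, 2).

ℓ(w)=12; the 4 essential cells (i,j,r):

[(1, 5, 0), (2, 4, 0), (3, 2, 0), (5, 2, 1)]


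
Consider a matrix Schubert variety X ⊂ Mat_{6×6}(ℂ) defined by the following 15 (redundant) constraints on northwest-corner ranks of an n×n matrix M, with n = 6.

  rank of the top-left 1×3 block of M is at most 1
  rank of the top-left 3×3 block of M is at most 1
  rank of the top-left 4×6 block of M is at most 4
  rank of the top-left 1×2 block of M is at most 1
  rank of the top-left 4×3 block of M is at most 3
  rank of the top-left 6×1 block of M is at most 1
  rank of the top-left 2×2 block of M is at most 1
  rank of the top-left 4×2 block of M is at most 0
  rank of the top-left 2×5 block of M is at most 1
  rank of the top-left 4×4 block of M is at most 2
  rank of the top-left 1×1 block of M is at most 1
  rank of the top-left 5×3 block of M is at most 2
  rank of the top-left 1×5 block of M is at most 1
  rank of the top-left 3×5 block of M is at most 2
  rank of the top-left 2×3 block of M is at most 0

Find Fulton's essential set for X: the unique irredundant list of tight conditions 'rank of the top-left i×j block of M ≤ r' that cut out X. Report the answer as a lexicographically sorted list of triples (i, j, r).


The tightest implied rank at each (i,j), from the 15 conditions:

  row 1: 0 0 0 1 1 1
  row 2: 0 0 0 1 1 2
  row 3: 0 0 1 2 2 3
  row 4: 0 0 1 2 3 4
  row 5: 1 1 2 3 4 5
  row 6: 1 2 3 4 5 6

hence w(1..6) = (4, 6, 3, 5, 1, 2).

D(w) has 11 cells with 3 SE-corners; essential set:

[(2, 3, 0), (2, 5, 1), (4, 2, 0)]


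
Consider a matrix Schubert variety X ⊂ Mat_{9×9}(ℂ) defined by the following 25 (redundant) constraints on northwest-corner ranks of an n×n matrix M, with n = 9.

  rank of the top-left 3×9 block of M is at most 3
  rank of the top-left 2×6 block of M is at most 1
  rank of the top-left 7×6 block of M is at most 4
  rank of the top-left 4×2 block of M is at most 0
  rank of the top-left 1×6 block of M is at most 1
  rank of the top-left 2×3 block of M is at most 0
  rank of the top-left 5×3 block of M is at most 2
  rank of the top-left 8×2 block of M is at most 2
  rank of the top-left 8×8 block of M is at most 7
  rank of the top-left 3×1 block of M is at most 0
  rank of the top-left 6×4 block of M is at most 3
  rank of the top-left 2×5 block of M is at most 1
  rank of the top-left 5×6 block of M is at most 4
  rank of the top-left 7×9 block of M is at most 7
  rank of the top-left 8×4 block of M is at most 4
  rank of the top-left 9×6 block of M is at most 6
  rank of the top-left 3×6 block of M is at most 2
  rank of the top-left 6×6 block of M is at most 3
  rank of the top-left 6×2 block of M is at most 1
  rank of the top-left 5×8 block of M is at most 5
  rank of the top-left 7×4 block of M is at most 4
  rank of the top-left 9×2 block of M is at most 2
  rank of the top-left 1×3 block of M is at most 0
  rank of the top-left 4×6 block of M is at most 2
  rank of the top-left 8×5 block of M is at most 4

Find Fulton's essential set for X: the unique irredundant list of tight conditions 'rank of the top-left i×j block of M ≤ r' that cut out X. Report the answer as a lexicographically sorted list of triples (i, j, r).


Computing R[i][j] = min implied NW-rank bound (n=9, 25 conditions):

  R[1]: 0  0  0  1  1  1  1  1  1
  R[2]: 0  0  0  1  1  1  2  2  2
  R[3]: 0  0  1  2  2  2  3  3  3
  R[4]: 0  0  1  2  2  2  3  4  4
  R[5]: 1  1  2  3  3  3  4  5  5
  R[6]: 1  1  2  3  3  3  4  5  6
  R[7]: 1  2  3  4  4  4  5  6  7
  R[8]: 1  2  3  4  4  5  6  7  8
  R[9]: 1  2  3  4  5  6  7  8  9

second differences of R give the permutation w = (4, 7, 3, 8, 1, 9, 2, 6, 5).

Rothe diagram D(w) (18 cells), 7 SE-corners (essential conditions):

[(2, 3, 0), (2, 6, 1), (4, 2, 0), (4, 6, 2), (6, 2, 1), (6, 6, 3), (8, 5, 4)]


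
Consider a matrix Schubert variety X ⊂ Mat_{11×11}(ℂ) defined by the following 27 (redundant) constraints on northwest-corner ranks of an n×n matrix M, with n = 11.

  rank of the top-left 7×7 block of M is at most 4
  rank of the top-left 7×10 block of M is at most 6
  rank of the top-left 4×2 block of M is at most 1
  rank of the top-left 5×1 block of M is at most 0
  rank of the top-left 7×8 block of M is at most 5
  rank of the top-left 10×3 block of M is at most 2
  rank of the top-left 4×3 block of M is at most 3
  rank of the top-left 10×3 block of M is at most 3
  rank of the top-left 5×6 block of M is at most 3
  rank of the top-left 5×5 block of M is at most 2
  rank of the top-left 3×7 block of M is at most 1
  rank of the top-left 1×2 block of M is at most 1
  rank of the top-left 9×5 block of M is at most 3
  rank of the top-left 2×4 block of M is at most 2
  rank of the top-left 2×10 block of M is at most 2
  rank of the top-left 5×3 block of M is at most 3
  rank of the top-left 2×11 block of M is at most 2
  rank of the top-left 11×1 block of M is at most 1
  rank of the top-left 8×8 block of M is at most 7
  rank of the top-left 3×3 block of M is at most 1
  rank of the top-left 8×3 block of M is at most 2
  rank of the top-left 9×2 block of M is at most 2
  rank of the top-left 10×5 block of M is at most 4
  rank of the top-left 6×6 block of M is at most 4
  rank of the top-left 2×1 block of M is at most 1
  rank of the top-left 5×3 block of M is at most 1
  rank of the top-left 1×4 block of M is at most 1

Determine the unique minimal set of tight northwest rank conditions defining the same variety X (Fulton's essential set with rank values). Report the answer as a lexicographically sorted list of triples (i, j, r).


Reconstructing r_w from the 27 given conditions:

  0 | 1 | 1 | 1 | 1 | 1 | 1 | 1 | 1 | 1 | 1
  0 | 1 | 1 | 1 | 1 | 1 | 1 | 2 | 2 | 2 | 2
  0 | 1 | 1 | 1 | 1 | 1 | 1 | 2 | 3 | 3 | 3
  0 | 1 | 1 | 2 | 2 | 2 | 2 | 3 | 4 | 4 | 4
  0 | 1 | 1 | 2 | 2 | 3 | 3 | 4 | 5 | 5 | 5
  1 | 2 | 2 | 3 | 3 | 4 | 4 | 5 | 6 | 6 | 6
  1 | 2 | 2 | 3 | 3 | 4 | 4 | 5 | 6 | 6 | 7
  1 | 2 | 2 | 3 | 3 | 4 | 5 | 6 | 7 | 7 | 8
  1 | 2 | 2 | 3 | 3 | 4 | 5 | 6 | 7 | 8 | 9
  1 | 2 | 2 | 3 | 4 | 5 | 6 | 7 | 8 | 9 | 10
  1 | 2 | 3 | 4 | 5 | 6 | 7 | 8 | 9 | 10 | 11

the unique w with this rank table is (2, 8, 9, 4, 6, 1, 11, 7, 10, 5, 3).

8 SE-corners of the 27-cell Rothe diagram give Ess(w):

[(3, 7, 1), (5, 1, 0), (5, 3, 1), (5, 5, 2), (7, 7, 4), (7, 10, 6), (9, 5, 3), (10, 3, 2)]


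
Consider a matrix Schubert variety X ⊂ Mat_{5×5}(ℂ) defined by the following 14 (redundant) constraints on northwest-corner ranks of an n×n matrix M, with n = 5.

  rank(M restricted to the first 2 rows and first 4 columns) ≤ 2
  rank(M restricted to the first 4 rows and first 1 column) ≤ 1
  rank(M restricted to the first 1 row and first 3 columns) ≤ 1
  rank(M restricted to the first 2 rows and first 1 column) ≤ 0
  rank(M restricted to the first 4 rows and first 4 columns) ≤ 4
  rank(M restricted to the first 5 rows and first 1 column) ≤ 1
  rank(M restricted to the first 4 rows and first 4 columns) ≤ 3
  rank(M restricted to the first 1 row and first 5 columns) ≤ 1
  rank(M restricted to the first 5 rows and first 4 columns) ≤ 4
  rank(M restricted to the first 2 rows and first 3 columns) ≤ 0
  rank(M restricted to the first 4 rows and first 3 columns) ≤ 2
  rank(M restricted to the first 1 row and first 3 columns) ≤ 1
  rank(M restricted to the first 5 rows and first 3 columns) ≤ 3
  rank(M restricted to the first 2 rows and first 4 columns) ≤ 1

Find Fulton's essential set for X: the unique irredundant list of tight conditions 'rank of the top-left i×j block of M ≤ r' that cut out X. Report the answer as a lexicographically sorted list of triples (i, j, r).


Propagating the 14 rank bounds to every northwest block:

  i=1: 0, 0, 0, 1, 1
  i=2: 0, 0, 0, 1, 2
  i=3: 1, 1, 1, 2, 3
  i=4: 1, 2, 2, 3, 4
  i=5: 1, 2, 3, 4, 5

giving w = (4, 5, 1, 2, 3) via Δ²R.

ℓ(w)=6; the 1 essential cell (i,j,r):

[(2, 3, 0)]


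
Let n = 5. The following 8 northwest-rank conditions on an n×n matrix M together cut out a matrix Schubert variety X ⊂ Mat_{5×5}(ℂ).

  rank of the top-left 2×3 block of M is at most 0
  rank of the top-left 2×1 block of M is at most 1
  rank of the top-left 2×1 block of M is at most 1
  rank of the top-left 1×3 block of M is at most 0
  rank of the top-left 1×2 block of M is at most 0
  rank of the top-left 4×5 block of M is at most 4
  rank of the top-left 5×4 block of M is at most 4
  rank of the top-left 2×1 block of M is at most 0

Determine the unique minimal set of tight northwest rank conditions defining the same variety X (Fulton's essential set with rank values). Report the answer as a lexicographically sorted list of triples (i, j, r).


Recovering R(i,j) via the rank-extension bound from the 8 conditions:

  0  0  0  1  1
  0  0  0  1  2
  1  1  1  2  3
  1  2  2  3  4
  1  2  3  4  5

second differences of R give the permutation w = (4, 5, 1, 2, 3).

|D(w)|=6, |Ess(w)|=1:

[(2, 3, 0)]


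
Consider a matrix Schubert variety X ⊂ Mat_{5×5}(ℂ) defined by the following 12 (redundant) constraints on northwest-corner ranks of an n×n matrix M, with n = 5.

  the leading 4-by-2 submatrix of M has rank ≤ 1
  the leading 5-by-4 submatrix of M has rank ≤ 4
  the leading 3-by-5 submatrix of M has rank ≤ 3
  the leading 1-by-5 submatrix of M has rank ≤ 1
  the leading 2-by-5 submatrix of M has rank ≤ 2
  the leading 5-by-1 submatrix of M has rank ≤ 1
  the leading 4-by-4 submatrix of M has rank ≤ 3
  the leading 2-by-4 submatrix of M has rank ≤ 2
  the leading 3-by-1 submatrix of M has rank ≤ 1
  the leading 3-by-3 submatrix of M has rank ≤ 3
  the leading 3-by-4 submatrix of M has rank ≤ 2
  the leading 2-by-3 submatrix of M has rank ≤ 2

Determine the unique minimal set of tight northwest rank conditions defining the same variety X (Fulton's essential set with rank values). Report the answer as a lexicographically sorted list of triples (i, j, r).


Computing R[i][j] = min implied NW-rank bound (n=5, 12 conditions):

  i=1: 1 | 1 | 1 | 1 | 1
  i=2: 1 | 1 | 2 | 2 | 2
  i=3: 1 | 1 | 2 | 2 | 3
  i=4: 1 | 1 | 2 | 3 | 4
  i=5: 1 | 2 | 3 | 4 | 5

reading off 1-entries of Δ²R: w = (1, 3, 5, 4, 2).

Rothe diagram D(w) (4 cells), 2 SE-corners (essential conditions):

[(3, 4, 2), (4, 2, 1)]


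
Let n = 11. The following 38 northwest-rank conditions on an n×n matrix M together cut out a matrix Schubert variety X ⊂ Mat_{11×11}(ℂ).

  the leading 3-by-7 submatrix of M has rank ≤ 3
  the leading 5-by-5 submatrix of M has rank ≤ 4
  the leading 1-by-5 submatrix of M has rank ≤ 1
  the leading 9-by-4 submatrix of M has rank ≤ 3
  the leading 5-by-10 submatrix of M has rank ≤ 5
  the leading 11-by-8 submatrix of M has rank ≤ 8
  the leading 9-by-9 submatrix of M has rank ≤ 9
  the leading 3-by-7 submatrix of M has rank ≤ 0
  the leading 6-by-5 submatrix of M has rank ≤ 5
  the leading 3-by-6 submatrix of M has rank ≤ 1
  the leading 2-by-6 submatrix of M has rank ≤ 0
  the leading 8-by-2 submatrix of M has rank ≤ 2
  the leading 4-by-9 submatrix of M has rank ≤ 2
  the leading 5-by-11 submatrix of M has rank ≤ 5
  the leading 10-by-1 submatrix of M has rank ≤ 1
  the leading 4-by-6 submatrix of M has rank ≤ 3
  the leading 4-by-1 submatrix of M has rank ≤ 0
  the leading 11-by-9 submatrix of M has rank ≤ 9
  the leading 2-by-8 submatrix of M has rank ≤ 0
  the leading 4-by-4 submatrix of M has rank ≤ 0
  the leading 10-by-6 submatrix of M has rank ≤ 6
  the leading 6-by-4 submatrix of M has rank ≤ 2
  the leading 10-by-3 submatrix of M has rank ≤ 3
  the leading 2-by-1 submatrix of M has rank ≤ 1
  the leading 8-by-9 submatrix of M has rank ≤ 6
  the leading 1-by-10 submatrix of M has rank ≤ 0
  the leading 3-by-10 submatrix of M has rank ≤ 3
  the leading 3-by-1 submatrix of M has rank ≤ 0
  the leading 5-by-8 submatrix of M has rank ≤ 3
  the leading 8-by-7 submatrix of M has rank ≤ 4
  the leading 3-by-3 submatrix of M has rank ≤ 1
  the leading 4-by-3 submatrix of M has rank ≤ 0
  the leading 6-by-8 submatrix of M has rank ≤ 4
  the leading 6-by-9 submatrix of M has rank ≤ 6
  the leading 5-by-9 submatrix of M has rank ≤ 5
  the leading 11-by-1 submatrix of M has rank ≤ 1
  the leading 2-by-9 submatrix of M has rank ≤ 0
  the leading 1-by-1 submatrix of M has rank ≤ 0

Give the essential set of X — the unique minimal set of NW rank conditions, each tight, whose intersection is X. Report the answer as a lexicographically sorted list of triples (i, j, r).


The tightest implied rank at each (i,j), from the 38 conditions:

  i=1: 0 | 0 | 0 | 0 | 0 | 0 | 0 | 0 | 0 | 0 | 1
  i=2: 0 | 0 | 0 | 0 | 0 | 0 | 0 | 0 | 0 | 1 | 2
  i=3: 0 | 0 | 0 | 0 | 0 | 0 | 0 | 1 | 1 | 2 | 3
  i=4: 0 | 0 | 0 | 0 | 1 | 1 | 1 | 2 | 2 | 3 | 4
  i=5: 1 | 1 | 1 | 1 | 2 | 2 | 2 | 3 | 3 | 4 | 5
  i=6: 1 | 2 | 2 | 2 | 3 | 3 | 3 | 4 | 4 | 5 | 6
  i=7: 1 | 2 | 3 | 3 | 4 | 4 | 4 | 5 | 5 | 6 | 7
  i=8: 1 | 2 | 3 | 3 | 4 | 4 | 4 | 5 | 6 | 7 | 8
  i=9: 1 | 2 | 3 | 3 | 4 | 5 | 5 | 6 | 7 | 8 | 9
  i=10: 1 | 2 | 3 | 4 | 5 | 6 | 6 | 7 | 8 | 9 | 10
  i=11: 1 | 2 | 3 | 4 | 5 | 6 | 7 | 8 | 9 | 10 | 11

reading off 1-entries of Δ²R: w = (11, 10, 8, 5, 1, 2, 3, 9, 6, 4, 7).

|D(w)|=34, |Ess(w)|=6:

[(1, 10, 0), (2, 9, 0), (3, 7, 0), (4, 4, 0), (8, 7, 4), (9, 4, 3)]


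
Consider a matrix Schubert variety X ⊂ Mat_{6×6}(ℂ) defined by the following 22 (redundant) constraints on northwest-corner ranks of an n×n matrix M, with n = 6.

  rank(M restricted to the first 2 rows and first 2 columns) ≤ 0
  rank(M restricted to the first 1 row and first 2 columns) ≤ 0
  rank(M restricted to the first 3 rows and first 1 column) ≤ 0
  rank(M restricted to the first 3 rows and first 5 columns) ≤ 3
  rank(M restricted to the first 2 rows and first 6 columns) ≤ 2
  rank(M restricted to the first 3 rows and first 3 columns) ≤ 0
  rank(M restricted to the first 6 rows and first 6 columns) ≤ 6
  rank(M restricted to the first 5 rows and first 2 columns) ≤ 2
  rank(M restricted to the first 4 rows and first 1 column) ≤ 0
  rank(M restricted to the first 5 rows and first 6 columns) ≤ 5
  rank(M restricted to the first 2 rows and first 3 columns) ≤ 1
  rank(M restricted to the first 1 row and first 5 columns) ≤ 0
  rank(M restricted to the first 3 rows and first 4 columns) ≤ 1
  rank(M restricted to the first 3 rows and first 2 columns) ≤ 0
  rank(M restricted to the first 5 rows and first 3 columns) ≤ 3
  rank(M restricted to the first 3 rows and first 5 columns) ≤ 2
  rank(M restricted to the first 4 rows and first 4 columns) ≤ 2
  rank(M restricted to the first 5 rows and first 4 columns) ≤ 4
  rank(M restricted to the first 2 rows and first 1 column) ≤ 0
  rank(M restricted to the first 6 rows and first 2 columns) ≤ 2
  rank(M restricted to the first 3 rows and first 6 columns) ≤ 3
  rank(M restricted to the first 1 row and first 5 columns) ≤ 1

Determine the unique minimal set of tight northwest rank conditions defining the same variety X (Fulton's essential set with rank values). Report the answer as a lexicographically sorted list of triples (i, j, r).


Computing R[i][j] = min implied NW-rank bound (n=6, 22 conditions):

  0  0  0  0  0  1
  0  0  0  1  1  2
  0  0  0  1  2  3
  0  1  1  2  3  4
  1  2  2  3  4  5
  1  2  3  4  5  6

so w = (6, 4, 5, 2, 1, 3).

Fulton essential set (3 of the 12 Rothe cells):

[(1, 5, 0), (3, 3, 0), (4, 1, 0)]


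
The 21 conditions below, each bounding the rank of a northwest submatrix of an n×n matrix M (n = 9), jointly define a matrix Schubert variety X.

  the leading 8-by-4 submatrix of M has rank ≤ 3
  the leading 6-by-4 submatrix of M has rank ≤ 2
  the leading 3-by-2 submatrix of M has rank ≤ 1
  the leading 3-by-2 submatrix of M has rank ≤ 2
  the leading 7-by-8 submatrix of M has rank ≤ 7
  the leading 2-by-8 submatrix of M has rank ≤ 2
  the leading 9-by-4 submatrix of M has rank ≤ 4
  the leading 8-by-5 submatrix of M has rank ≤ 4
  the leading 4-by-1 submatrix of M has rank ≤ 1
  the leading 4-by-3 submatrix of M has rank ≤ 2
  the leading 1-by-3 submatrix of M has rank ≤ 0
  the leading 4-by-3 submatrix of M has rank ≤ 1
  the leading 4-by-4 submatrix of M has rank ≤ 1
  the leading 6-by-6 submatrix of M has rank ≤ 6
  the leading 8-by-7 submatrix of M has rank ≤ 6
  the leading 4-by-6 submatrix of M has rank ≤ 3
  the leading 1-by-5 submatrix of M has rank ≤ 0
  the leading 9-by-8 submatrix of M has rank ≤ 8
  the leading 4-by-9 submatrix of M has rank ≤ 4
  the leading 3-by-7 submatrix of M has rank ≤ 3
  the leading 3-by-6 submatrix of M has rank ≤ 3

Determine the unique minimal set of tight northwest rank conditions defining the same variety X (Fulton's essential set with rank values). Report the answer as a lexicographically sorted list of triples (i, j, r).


Computing R[i][j] = min implied NW-rank bound (n=9, 21 conditions):

  0 0 0 0 0 1 1 1 1
  1 1 1 1 1 2 2 2 2
  1 1 1 1 2 3 3 3 3
  1 1 1 1 2 3 4 4 4
  1 2 2 2 3 4 5 5 5
  1 2 2 2 3 4 5 6 6
  1 2 3 3 4 5 6 7 7
  1 2 3 3 4 5 6 7 8
  1 2 3 4 5 6 7 8 9

the unique w with this rank table is (6, 1, 5, 7, 2, 8, 3, 9, 4).

D(w) has 14 cells with 4 SE-corners; essential set:

[(1, 5, 0), (4, 4, 1), (6, 4, 2), (8, 4, 3)]


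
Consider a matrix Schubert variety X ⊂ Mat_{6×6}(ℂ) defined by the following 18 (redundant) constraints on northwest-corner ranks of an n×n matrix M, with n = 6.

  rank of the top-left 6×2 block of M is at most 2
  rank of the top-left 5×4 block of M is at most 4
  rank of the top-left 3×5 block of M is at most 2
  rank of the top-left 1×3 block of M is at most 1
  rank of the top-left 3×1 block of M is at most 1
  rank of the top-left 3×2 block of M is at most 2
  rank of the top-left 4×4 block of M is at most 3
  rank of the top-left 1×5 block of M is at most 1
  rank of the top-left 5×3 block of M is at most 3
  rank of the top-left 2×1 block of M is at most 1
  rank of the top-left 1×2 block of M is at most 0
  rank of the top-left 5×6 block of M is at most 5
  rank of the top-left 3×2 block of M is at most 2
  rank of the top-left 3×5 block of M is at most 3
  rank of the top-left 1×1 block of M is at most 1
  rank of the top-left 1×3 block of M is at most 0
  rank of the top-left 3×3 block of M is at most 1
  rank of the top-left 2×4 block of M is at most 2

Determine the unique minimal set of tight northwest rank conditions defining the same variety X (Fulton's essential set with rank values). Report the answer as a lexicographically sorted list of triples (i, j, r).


Computing R[i][j] = min implied NW-rank bound (n=6, 18 conditions):

  row 1: 0  0  0  1  1  1
  row 2: 1  1  1  2  2  2
  row 3: 1  1  1  2  2  3
  row 4: 1  2  2  3  3  4
  row 5: 1  2  3  4  4  5
  row 6: 1  2  3  4  5  6

so w = (4, 1, 6, 2, 3, 5).

D(w) has 6 cells with 3 SE-corners; essential set:

[(1, 3, 0), (3, 3, 1), (3, 5, 2)]


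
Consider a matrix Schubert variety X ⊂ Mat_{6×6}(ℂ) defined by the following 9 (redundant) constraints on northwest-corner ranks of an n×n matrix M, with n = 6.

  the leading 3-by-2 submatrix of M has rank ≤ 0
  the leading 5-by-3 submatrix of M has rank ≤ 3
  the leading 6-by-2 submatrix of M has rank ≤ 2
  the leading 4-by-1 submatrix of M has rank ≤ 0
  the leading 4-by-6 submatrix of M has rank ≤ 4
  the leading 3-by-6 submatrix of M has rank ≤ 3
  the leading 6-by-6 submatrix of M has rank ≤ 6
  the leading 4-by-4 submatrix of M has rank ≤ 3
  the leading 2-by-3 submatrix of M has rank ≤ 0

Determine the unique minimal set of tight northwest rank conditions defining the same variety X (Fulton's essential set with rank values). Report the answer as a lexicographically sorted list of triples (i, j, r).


Reconstructing r_w from the 9 given conditions:

  i=1: 0 | 0 | 0 | 1 | 1 | 1
  i=2: 0 | 0 | 0 | 1 | 2 | 2
  i=3: 0 | 0 | 1 | 2 | 3 | 3
  i=4: 0 | 1 | 2 | 3 | 4 | 4
  i=5: 1 | 2 | 3 | 4 | 5 | 5
  i=6: 1 | 2 | 3 | 4 | 5 | 6

so w = (4, 5, 3, 2, 1, 6).

|D(w)|=9, |Ess(w)|=3:

[(2, 3, 0), (3, 2, 0), (4, 1, 0)]


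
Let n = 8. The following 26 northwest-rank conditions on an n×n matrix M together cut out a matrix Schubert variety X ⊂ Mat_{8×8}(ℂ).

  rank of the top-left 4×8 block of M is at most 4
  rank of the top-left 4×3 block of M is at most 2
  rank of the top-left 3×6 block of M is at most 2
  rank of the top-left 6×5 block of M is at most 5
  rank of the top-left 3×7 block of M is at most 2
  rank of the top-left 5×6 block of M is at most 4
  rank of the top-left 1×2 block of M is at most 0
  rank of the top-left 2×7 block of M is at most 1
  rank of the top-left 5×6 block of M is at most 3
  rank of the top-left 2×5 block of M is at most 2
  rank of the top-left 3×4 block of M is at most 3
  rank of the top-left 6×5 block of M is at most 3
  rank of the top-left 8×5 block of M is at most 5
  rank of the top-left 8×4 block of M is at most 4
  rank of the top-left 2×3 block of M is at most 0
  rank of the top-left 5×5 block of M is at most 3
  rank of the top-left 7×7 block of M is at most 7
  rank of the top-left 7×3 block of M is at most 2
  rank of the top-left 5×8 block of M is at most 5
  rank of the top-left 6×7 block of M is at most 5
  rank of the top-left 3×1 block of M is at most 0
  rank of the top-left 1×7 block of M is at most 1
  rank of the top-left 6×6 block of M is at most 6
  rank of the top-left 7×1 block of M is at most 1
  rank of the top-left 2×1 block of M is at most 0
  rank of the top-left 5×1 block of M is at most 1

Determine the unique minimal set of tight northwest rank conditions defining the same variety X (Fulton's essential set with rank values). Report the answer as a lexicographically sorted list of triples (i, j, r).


Computing R[i][j] = min implied NW-rank bound (n=8, 26 conditions):

  row 1: 0  0  0  1  1  1  1  1
  row 2: 0  0  0  1  1  1  1  2
  row 3: 0  1  1  2  2  2  2  3
  row 4: 1  2  2  3  3  3  3  4
  row 5: 1  2  2  3  3  3  4  5
  row 6: 1  2  2  3  3  4  5  6
  row 7: 1  2  2  3  4  5  6  7
  row 8: 1  2  3  4  5  6  7  8

hence w(1..8) = (4, 8, 2, 1, 7, 6, 5, 3).

Rothe diagram D(w) (16 cells), 6 SE-corners (essential conditions):

[(2, 3, 0), (2, 7, 1), (3, 1, 0), (5, 6, 3), (6, 5, 3), (7, 3, 2)]


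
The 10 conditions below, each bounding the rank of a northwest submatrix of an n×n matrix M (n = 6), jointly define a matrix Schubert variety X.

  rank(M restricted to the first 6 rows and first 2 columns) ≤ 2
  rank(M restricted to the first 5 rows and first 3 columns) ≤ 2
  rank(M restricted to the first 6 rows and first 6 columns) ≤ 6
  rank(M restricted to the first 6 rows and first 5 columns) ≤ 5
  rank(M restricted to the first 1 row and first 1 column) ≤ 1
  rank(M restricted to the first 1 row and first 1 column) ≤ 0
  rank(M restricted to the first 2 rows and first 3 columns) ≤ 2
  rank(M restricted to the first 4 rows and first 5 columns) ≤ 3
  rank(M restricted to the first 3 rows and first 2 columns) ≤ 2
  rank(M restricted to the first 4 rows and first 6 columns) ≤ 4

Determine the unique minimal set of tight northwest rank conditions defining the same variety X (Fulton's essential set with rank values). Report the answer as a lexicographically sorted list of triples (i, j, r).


Recovering R(i,j) via the rank-extension bound from the 10 conditions:

  i=1: 0  1  1  1  1  1
  i=2: 1  2  2  2  2  2
  i=3: 1  2  2  3  3  3
  i=4: 1  2  2  3  3  4
  i=5: 1  2  2  3  4  5
  i=6: 1  2  3  4  5  6

the unique w with this rank table is (2, 1, 4, 6, 5, 3).

D(w) has 5 cells with 3 SE-corners; essential set:

[(1, 1, 0), (4, 5, 3), (5, 3, 2)]


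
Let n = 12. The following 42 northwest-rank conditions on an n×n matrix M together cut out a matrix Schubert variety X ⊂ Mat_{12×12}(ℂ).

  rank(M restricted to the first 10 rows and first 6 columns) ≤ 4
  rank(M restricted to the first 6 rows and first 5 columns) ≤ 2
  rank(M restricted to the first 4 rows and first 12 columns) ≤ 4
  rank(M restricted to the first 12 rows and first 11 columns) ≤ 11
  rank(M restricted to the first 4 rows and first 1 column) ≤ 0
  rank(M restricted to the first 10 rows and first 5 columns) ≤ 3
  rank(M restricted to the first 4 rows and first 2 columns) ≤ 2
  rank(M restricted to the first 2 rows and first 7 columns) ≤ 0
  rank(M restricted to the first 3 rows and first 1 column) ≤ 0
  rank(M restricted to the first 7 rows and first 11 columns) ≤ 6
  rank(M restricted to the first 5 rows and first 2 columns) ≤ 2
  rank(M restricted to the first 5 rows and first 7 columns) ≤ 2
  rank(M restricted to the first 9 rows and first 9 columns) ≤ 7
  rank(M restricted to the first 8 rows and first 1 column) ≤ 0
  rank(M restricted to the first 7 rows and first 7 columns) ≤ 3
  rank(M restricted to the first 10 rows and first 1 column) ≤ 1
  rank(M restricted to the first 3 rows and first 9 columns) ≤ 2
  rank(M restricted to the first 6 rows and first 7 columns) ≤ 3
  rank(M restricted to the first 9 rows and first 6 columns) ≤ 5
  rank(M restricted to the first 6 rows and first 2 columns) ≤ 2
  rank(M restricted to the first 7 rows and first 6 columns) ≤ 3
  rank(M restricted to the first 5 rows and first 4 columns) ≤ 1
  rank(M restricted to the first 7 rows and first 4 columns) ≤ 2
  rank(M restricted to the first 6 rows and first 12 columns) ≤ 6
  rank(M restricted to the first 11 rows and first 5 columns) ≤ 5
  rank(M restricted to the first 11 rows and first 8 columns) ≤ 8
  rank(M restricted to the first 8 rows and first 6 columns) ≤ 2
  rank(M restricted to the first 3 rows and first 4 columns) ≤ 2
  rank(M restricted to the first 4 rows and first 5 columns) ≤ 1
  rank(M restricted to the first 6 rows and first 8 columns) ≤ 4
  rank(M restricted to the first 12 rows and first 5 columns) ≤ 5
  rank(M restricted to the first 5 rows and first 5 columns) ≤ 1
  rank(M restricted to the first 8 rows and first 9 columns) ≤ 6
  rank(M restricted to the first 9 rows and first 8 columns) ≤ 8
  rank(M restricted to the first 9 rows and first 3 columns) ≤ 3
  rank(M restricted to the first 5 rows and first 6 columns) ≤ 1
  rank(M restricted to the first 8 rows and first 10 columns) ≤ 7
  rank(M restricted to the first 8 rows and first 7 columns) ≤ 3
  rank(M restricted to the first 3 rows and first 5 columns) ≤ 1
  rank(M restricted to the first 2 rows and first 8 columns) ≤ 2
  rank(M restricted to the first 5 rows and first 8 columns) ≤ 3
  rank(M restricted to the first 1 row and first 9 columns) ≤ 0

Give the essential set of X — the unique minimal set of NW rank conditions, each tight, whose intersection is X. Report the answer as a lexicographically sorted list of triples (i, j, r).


Recovering R(i,j) via the rank-extension bound from the 42 conditions:

  i=1: 0 | 0 | 0 | 0 | 0 | 0 | 0 | 0 | 0 | 1 | 1 | 1
  i=2: 0 | 0 | 0 | 0 | 0 | 0 | 0 | 1 | 1 | 2 | 2 | 2
  i=3: 0 | 1 | 1 | 1 | 1 | 1 | 1 | 2 | 2 | 3 | 3 | 3
  i=4: 0 | 1 | 1 | 1 | 1 | 1 | 2 | 3 | 3 | 4 | 4 | 4
  i=5: 0 | 1 | 1 | 1 | 1 | 1 | 2 | 3 | 4 | 5 | 5 | 5
  i=6: 0 | 1 | 2 | 2 | 2 | 2 | 3 | 4 | 5 | 6 | 6 | 6
  i=7: 0 | 1 | 2 | 2 | 2 | 2 | 3 | 4 | 5 | 6 | 6 | 7
  i=8: 0 | 1 | 2 | 2 | 2 | 2 | 3 | 4 | 5 | 6 | 7 | 8
  i=9: 1 | 2 | 3 | 3 | 3 | 3 | 4 | 5 | 6 | 7 | 8 | 9
  i=10: 1 | 2 | 3 | 3 | 3 | 4 | 5 | 6 | 7 | 8 | 9 | 10
  i=11: 1 | 2 | 3 | 4 | 4 | 5 | 6 | 7 | 8 | 9 | 10 | 11
  i=12: 1 | 2 | 3 | 4 | 5 | 6 | 7 | 8 | 9 | 10 | 11 | 12

second differences of R give the permutation w = (10, 8, 2, 7, 9, 3, 12, 11, 1, 6, 4, 5).

|D(w)|=39, |Ess(w)|=7:

[(1, 9, 0), (2, 7, 0), (5, 6, 1), (7, 11, 6), (8, 1, 0), (8, 6, 2), (10, 5, 3)]


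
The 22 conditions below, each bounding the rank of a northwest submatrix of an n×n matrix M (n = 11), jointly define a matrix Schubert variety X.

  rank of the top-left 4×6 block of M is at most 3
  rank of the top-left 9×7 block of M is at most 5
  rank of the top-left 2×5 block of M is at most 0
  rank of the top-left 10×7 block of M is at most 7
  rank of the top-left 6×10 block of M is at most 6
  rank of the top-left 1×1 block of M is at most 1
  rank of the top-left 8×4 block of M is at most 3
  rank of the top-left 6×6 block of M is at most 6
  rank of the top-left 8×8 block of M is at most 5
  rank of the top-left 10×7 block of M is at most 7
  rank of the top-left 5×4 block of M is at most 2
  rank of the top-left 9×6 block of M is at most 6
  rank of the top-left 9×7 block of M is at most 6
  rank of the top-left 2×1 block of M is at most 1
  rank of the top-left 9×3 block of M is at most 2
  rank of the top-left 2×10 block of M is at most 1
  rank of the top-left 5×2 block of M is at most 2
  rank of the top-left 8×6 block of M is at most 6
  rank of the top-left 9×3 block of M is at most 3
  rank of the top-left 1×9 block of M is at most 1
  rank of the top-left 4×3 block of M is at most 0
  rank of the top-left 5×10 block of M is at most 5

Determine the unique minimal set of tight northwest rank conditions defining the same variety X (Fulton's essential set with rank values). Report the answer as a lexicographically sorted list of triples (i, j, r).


Rank table r_w(11×11) implied by the 22 constraints:

  i=1: 0, 0, 0, 0, 0, 1, 1, 1, 1, 1, 1
  i=2: 0, 0, 0, 0, 0, 1, 1, 1, 1, 1, 2
  i=3: 0, 0, 0, 1, 1, 2, 2, 2, 2, 2, 3
  i=4: 0, 0, 0, 1, 2, 3, 3, 3, 3, 3, 4
  i=5: 1, 1, 1, 2, 3, 4, 4, 4, 4, 4, 5
  i=6: 1, 2, 2, 3, 4, 5, 5, 5, 5, 5, 6
  i=7: 1, 2, 2, 3, 4, 5, 5, 5, 6, 6, 7
  i=8: 1, 2, 2, 3, 4, 5, 5, 5, 6, 7, 8
  i=9: 1, 2, 2, 3, 4, 5, 5, 6, 7, 8, 9
  i=10: 1, 2, 3, 4, 5, 6, 6, 7, 8, 9, 10
  i=11: 1, 2, 3, 4, 5, 6, 7, 8, 9, 10, 11

second differences of R give the permutation w = (6, 11, 4, 5, 1, 2, 9, 10, 8, 3, 7).

Fulton essential set (6 of the 28 Rothe cells):

[(2, 5, 0), (2, 10, 1), (4, 3, 0), (8, 8, 5), (9, 3, 2), (9, 7, 5)]


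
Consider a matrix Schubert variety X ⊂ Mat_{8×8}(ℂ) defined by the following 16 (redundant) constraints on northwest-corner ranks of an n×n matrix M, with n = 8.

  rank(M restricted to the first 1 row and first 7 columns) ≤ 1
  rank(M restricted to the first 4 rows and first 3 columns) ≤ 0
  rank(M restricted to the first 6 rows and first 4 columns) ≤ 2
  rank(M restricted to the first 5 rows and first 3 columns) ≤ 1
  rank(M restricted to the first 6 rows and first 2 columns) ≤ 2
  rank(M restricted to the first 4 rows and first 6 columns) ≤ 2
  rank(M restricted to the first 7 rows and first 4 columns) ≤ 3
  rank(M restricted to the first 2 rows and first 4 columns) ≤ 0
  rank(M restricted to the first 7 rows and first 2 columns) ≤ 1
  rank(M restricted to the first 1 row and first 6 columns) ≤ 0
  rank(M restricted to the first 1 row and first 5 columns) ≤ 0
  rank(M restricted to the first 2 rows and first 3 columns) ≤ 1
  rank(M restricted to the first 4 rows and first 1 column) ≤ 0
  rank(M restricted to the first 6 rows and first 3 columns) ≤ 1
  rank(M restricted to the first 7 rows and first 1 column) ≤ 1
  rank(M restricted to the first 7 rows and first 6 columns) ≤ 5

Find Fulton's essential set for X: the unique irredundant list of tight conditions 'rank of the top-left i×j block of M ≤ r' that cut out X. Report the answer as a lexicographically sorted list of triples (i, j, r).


Recovering R(i,j) via the rank-extension bound from the 16 conditions:

  i=1: 0, 0, 0, 0, 0, 0, 1, 1
  i=2: 0, 0, 0, 0, 1, 1, 2, 2
  i=3: 0, 0, 0, 1, 2, 2, 3, 3
  i=4: 0, 0, 0, 1, 2, 2, 3, 4
  i=5: 1, 1, 1, 2, 3, 3, 4, 5
  i=6: 1, 1, 1, 2, 3, 4, 5, 6
  i=7: 1, 1, 2, 3, 4, 5, 6, 7
  i=8: 1, 2, 3, 4, 5, 6, 7, 8

the unique w with this rank table is (7, 5, 4, 8, 1, 6, 3, 2).

ℓ(w)=20; the 6 essential cells (i,j,r):

[(1, 6, 0), (2, 4, 0), (4, 3, 0), (4, 6, 2), (6, 3, 1), (7, 2, 1)]


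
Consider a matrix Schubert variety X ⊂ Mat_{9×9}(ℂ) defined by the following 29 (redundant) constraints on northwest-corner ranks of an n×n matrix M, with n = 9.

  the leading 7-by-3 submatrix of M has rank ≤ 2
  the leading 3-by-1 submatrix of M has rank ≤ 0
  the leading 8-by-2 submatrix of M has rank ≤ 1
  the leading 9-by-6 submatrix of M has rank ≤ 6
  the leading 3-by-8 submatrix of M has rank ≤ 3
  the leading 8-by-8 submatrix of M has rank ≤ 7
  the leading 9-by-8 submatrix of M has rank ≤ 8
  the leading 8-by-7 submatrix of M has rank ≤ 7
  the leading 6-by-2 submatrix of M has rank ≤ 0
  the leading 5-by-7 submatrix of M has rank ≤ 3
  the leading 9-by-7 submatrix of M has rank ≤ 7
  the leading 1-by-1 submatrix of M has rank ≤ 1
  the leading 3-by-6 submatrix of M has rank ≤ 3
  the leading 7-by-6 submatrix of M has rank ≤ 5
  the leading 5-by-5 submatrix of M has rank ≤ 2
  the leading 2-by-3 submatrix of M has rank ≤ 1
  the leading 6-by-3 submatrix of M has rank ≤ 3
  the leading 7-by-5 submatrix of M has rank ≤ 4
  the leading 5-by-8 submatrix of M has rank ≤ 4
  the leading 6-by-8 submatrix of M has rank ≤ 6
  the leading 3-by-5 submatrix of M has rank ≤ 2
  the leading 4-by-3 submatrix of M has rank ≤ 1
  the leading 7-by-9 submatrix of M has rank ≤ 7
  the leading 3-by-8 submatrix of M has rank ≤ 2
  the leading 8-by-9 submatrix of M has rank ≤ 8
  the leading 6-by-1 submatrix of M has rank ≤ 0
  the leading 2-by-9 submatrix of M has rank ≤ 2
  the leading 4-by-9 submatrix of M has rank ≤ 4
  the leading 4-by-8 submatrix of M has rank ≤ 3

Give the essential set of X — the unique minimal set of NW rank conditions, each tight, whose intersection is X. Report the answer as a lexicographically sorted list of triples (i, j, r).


The tightest implied rank at each (i,j), from the 29 conditions:

  R[1]: 0, 0, 1, 1, 1, 1, 1, 1, 1
  R[2]: 0, 0, 1, 2, 2, 2, 2, 2, 2
  R[3]: 0, 0, 1, 2, 2, 2, 2, 2, 3
  R[4]: 0, 0, 1, 2, 2, 3, 3, 3, 4
  R[5]: 0, 0, 1, 2, 2, 3, 3, 4, 5
  R[6]: 0, 0, 1, 2, 3, 4, 4, 5, 6
  R[7]: 1, 1, 2, 3, 4, 5, 5, 6, 7
  R[8]: 1, 1, 2, 3, 4, 5, 6, 7, 8
  R[9]: 1, 2, 3, 4, 5, 6, 7, 8, 9

the unique w with this rank table is (3, 4, 9, 6, 8, 5, 1, 7, 2).

ℓ(w)=20; the 5 essential cells (i,j,r):

[(3, 8, 2), (5, 5, 2), (5, 7, 3), (6, 2, 0), (8, 2, 1)]


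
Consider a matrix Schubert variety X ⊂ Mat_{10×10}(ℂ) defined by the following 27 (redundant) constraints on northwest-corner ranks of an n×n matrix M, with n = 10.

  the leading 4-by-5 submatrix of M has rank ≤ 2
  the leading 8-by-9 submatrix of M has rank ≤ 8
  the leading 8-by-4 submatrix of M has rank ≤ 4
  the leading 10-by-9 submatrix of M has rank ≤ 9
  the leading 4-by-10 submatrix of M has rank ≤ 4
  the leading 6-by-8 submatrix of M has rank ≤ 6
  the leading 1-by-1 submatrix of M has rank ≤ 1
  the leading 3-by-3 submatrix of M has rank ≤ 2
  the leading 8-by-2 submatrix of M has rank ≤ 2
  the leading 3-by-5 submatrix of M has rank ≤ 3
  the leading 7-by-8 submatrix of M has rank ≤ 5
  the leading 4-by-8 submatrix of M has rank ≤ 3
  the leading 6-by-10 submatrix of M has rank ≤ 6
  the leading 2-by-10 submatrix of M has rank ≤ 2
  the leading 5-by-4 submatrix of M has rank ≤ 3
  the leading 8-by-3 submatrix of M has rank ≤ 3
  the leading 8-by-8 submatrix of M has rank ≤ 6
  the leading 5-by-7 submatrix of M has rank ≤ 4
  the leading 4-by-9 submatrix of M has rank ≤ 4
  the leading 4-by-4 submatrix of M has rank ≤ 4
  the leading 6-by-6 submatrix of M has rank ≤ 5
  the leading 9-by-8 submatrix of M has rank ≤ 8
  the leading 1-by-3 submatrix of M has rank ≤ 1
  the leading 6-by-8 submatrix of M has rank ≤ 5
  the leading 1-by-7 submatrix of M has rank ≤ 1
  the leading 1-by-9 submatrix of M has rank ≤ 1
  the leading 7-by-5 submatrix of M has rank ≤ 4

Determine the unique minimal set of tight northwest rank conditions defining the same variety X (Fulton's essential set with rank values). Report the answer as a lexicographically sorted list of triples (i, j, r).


Propagating the 27 rank bounds to every northwest block:

  row 1: 1 1 1 1 1 1 1 1 1 1
  row 2: 1 2 2 2 2 2 2 2 2 2
  row 3: 1 2 2 2 2 3 3 3 3 3
  row 4: 1 2 2 2 2 3 3 3 4 4
  row 5: 1 2 3 3 3 4 4 4 5 5
  row 6: 1 2 3 4 4 5 5 5 6 6
  row 7: 1 2 3 4 4 5 5 5 6 7
  row 8: 1 2 3 4 5 6 6 6 7 8
  row 9: 1 2 3 4 5 6 7 7 8 9
  row 10: 1 2 3 4 5 6 7 8 9 10

the unique w with this rank table is (1, 2, 6, 9, 3, 4, 10, 5, 7, 8).

|D(w)|=11, |Ess(w)|=4:

[(4, 5, 2), (4, 8, 3), (7, 5, 4), (7, 8, 5)]


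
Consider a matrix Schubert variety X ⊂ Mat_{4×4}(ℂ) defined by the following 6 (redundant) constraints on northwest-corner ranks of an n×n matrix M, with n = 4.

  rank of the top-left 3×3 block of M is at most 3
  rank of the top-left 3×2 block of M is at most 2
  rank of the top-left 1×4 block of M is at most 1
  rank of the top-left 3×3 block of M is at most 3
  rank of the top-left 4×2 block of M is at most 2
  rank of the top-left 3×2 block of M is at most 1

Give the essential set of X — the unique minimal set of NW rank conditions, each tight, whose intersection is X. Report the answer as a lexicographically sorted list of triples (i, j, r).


The tightest implied rank at each (i,j), from the 6 conditions:

  i=1: 1 1 1 1
  i=2: 1 1 2 2
  i=3: 1 1 2 3
  i=4: 1 2 3 4

giving w = (1, 3, 4, 2) via Δ²R.

1 SE-corner of the 2-cell Rothe diagram gives Ess(w):

[(3, 2, 1)]


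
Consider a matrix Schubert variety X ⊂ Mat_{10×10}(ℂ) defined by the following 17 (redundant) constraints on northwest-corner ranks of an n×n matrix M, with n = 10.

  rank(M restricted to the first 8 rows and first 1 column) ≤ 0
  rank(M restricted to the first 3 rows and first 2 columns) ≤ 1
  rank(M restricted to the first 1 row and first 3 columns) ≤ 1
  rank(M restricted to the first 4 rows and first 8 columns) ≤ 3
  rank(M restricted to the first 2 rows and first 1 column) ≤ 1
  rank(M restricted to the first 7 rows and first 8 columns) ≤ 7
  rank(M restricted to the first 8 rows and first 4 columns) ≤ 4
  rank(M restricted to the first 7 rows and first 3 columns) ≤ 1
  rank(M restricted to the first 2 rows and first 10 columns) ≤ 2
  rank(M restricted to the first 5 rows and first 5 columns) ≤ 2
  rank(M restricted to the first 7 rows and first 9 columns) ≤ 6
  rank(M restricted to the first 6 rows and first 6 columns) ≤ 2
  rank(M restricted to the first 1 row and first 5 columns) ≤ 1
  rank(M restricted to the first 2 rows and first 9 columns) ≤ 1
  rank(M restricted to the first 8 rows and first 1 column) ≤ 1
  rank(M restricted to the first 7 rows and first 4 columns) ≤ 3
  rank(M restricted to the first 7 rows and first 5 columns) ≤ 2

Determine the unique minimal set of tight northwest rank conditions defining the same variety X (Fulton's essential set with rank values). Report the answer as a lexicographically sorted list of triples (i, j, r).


Recovering R(i,j) via the rank-extension bound from the 17 conditions:

  0 | 1 | 1 | 1 | 1 | 1 | 1 | 1 | 1 | 1
  0 | 1 | 1 | 1 | 1 | 1 | 1 | 1 | 1 | 2
  0 | 1 | 1 | 2 | 2 | 2 | 2 | 2 | 2 | 3
  0 | 1 | 1 | 2 | 2 | 2 | 3 | 3 | 3 | 4
  0 | 1 | 1 | 2 | 2 | 2 | 3 | 4 | 4 | 5
  0 | 1 | 1 | 2 | 2 | 2 | 3 | 4 | 5 | 6
  0 | 1 | 1 | 2 | 2 | 3 | 4 | 5 | 6 | 7
  0 | 1 | 2 | 3 | 3 | 4 | 5 | 6 | 7 | 8
  1 | 2 | 3 | 4 | 4 | 5 | 6 | 7 | 8 | 9
  1 | 2 | 3 | 4 | 5 | 6 | 7 | 8 | 9 | 10

reading off 1-entries of Δ²R: w = (2, 10, 4, 7, 8, 9, 6, 3, 1, 5).

Fulton essential set (5 of the 27 Rothe cells):

[(2, 9, 1), (6, 6, 2), (7, 3, 1), (7, 5, 2), (8, 1, 0)]
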